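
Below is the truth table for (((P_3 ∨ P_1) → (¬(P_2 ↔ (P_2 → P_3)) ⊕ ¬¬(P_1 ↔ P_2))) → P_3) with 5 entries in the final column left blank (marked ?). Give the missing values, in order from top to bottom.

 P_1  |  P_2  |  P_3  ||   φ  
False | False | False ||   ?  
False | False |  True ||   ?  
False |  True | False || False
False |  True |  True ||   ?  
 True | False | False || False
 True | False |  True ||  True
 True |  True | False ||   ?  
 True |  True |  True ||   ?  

False, True, True, True, True

Row P_1=False, P_2=False, P_3=False: ((P_3 ∨ P_1) → (¬(P_2 ↔ (P_2 → P_3)) ⊕ ¬¬(P_1 ↔ P_2))) = True, so the formula = False.
Row P_1=False, P_2=False, P_3=True: ((P_3 ∨ P_1) → (¬(P_2 ↔ (P_2 → P_3)) ⊕ ¬¬(P_1 ↔ P_2))) = False, so the formula = True.
Row P_1=False, P_2=True, P_3=True: ((P_3 ∨ P_1) → (¬(P_2 ↔ (P_2 → P_3)) ⊕ ¬¬(P_1 ↔ P_2))) = False, so the formula = True.
Row P_1=True, P_2=True, P_3=False: ((P_3 ∨ P_1) → (¬(P_2 ↔ (P_2 → P_3)) ⊕ ¬¬(P_1 ↔ P_2))) = False, so the formula = True.
Row P_1=True, P_2=True, P_3=True: ((P_3 ∨ P_1) → (¬(P_2 ↔ (P_2 → P_3)) ⊕ ¬¬(P_1 ↔ P_2))) = True, so the formula = True.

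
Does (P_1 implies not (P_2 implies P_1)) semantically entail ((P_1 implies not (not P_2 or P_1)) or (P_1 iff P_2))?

 P_1    P_2   |    φ      ψ  
 True   True  |  False   True
 True  False  |  False  False
False   True  |   True   True
False  False  |   True   True
In every row where φ is true, ψ is also true, so φ ⊨ ψ.

yes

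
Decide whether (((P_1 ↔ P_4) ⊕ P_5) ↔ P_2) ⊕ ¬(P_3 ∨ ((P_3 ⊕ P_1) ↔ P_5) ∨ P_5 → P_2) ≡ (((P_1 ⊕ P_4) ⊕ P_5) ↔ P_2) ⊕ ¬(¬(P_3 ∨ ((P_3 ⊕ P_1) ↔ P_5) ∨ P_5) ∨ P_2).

P_1 | P_2 | P_3 | P_4 | P_5 || φ | ψ
 T  |  T  |  T  |  T  |  T  || F | T
 T  |  T  |  T  |  T  |  F  || T | F
 T  |  T  |  T  |  F  |  T  || T | F
 T  |  T  |  T  |  F  |  F  || F | T
 T  |  T  |  F  |  T  |  T  || F | T
 T  |  T  |  F  |  T  |  F  || T | F
 T  |  T  |  F  |  F  |  T  || T | F
 T  |  T  |  F  |  F  |  F  || F | T
 T  |  F  |  T  |  T  |  T  || F | T
 T  |  F  |  T  |  T  |  F  || T | F
 T  |  F  |  T  |  F  |  T  || T | F
 T  |  F  |  T  |  F  |  F  || F | T
 T  |  F  |  F  |  T  |  T  || F | T
 T  |  F  |  F  |  T  |  F  || F | T
 T  |  F  |  F  |  F  |  T  || T | F
 T  |  F  |  F  |  F  |  F  || T | F
 F  |  T  |  T  |  T  |  T  || T | F
 F  |  T  |  T  |  T  |  F  || F | T
 F  |  T  |  T  |  F  |  T  || F | T
 F  |  T  |  T  |  F  |  F  || T | F
 F  |  T  |  F  |  T  |  T  || T | F
 F  |  T  |  F  |  T  |  F  || F | T
 F  |  T  |  F  |  F  |  T  || F | T
 F  |  T  |  F  |  F  |  F  || T | F
 F  |  F  |  T  |  T  |  T  || T | F
 F  |  F  |  T  |  T  |  F  || F | T
 F  |  F  |  T  |  F  |  T  || F | T
 F  |  F  |  T  |  F  |  F  || T | F
 F  |  F  |  F  |  T  |  T  || T | F
 F  |  F  |  F  |  T  |  F  || F | T
 F  |  F  |  F  |  F  |  T  || F | T
 F  |  F  |  F  |  F  |  F  || T | F
The columns differ at P_1=T, P_2=T, P_3=T, P_4=T, P_5=T (φ=F, ψ=T), so they are not equivalent.

not equivalent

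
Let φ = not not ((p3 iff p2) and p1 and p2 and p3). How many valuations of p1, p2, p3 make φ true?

p1  p2  p3  |  (p3 iff p2)  φ
T   T   T   |       T       T
T   T   F   |       F       F
T   F   T   |       F       F
T   F   F   |       T       F
F   T   T   |       T       F
F   T   F   |       F       F
F   F   T   |       F       F
F   F   F   |       T       F
The formula is true on 1 of the 8 rows.

1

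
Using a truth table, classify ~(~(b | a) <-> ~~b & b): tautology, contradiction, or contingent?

a  b     (b | a)  ~(b | a)  ~b  ~~b  (~~b & b)  (~(b | a) <-> (~~b & b))  ~(~(b | a) <-> (~~b & b))
T  T        T        F      F    T       T                 F                          T            
T  F        T        F      T    F       F                 T                          F            
F  T        T        F      F    T       T                 F                          T            
F  F        F        T      T    F       F                 F                          T            
3 of 4 rows are T, so the formula is contingent.

contingent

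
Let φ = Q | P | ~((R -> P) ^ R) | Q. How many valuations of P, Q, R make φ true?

  P      Q      R       (Q | P | ~((R -> P) ^ R) | Q)
 True   True   True                  True            
 True   True  False                  True            
 True  False   True                  True            
 True  False  False                  True            
False   True   True                  True            
False   True  False                  True            
False  False   True                 False            
False  False  False                 False            
The formula is true on 6 of the 8 rows.

6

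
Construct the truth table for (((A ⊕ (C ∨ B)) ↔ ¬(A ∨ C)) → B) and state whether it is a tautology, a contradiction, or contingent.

A | B | C || (C ∨ B) | (A ⊕ (C ∨ B)) | (A ∨ C) | ¬(A ∨ C) | ((A ⊕ (C ∨ B)) ↔ ¬(A ∨ C)) | φ
T | T | T ||    T    |       F       |    T    |    F     |             T              | T
T | T | F ||    T    |       F       |    T    |    F     |             T              | T
T | F | T ||    T    |       F       |    T    |    F     |             T              | F
T | F | F ||    F    |       T       |    T    |    F     |             F              | T
F | T | T ||    T    |       T       |    T    |    F     |             F              | T
F | T | F ||    T    |       T       |    F    |    T     |             T              | T
F | F | T ||    T    |       T       |    T    |    F     |             F              | T
F | F | F ||    F    |       F       |    F    |    T     |             F              | T
7 of 8 rows are T, so the formula is contingent.

contingent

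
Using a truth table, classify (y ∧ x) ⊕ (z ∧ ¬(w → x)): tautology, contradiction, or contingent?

contingent

  x   |   y   |   z   |   w   | ((y ∧ x) ⊕ (z ∧ ¬(w → x)))
----- | ----- | ----- | ----- | --------------------------
False | False | False | False |           False           
False | False | False |  True |           False           
False | False |  True | False |           False           
False | False |  True |  True |            True           
False |  True | False | False |           False           
False |  True | False |  True |           False           
False |  True |  True | False |           False           
False |  True |  True |  True |            True           
 True | False | False | False |           False           
 True | False | False |  True |           False           
 True | False |  True | False |           False           
 True | False |  True |  True |           False           
 True |  True | False | False |            True           
 True |  True | False |  True |            True           
 True |  True |  True | False |            True           
 True |  True |  True |  True |            True           
6 of 16 rows are True, so the formula is contingent.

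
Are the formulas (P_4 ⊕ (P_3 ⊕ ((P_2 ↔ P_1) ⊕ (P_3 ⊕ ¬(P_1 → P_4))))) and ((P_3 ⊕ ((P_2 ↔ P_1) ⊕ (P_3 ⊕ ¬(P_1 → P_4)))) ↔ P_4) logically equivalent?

not equivalent

P_1 | P_2 | P_3 | P_4 || φ | ψ
 0  |  0  |  0  |  0  || 1 | 0
 0  |  0  |  0  |  1  || 0 | 1
 0  |  0  |  1  |  0  || 1 | 0
 0  |  0  |  1  |  1  || 0 | 1
 0  |  1  |  0  |  0  || 0 | 1
 0  |  1  |  0  |  1  || 1 | 0
 0  |  1  |  1  |  0  || 0 | 1
 0  |  1  |  1  |  1  || 1 | 0
 1  |  0  |  0  |  0  || 1 | 0
 1  |  0  |  0  |  1  || 1 | 0
 1  |  0  |  1  |  0  || 1 | 0
 1  |  0  |  1  |  1  || 1 | 0
 1  |  1  |  0  |  0  || 0 | 1
 1  |  1  |  0  |  1  || 0 | 1
 1  |  1  |  1  |  0  || 0 | 1
 1  |  1  |  1  |  1  || 0 | 1
The columns differ at P_1=0, P_2=0, P_3=0, P_4=0 (φ=1, ψ=0), so they are not equivalent.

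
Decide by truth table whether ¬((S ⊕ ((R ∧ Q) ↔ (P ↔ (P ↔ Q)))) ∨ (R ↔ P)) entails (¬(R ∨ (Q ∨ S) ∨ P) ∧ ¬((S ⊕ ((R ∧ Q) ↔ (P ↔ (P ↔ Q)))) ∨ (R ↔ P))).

  P   |   Q   |   R   |   S   |   φ   |   ψ  
----- | ----- | ----- | ----- | ----- | -----
False | False | False | False | False | False
False | False | False |  True | False | False
False | False |  True | False | False | False
False | False |  True |  True |  True | False
False |  True | False | False | False | False
False |  True | False |  True | False | False
False |  True |  True | False | False | False
False |  True |  True |  True |  True | False
 True | False | False | False | False | False
 True | False | False |  True |  True | False
 True | False |  True | False | False | False
 True | False |  True |  True | False | False
 True |  True | False | False |  True | False
 True |  True | False |  True | False | False
 True |  True |  True | False | False | False
 True |  True |  True |  True | False | False
At P=False, Q=False, R=True, S=True we have φ true but ψ false, so φ does not entail ψ.

no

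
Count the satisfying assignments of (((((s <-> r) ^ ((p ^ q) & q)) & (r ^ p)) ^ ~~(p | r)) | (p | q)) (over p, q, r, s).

13

p  q  r  s  |  φ
0  0  0  0  |  0
0  0  0  1  |  0
0  0  1  0  |  1
0  0  1  1  |  0
0  1  0  0  |  1
0  1  0  1  |  1
0  1  1  0  |  1
0  1  1  1  |  1
1  0  0  0  |  1
1  0  0  1  |  1
1  0  1  0  |  1
1  0  1  1  |  1
1  1  0  0  |  1
1  1  0  1  |  1
1  1  1  0  |  1
1  1  1  1  |  1
The formula is true on 13 of the 16 rows.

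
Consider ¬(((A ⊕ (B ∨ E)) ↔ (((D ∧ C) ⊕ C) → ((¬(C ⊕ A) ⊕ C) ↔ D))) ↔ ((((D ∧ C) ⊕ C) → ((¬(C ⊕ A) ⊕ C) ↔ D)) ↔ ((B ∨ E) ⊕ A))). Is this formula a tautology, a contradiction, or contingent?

contradiction

A | B | C | D | E || φ
F | F | F | F | F || F
F | F | F | F | T || F
F | F | F | T | F || F
F | F | F | T | T || F
F | F | T | F | F || F
F | F | T | F | T || F
F | F | T | T | F || F
F | F | T | T | T || F
F | T | F | F | F || F
F | T | F | F | T || F
F | T | F | T | F || F
F | T | F | T | T || F
F | T | T | F | F || F
F | T | T | F | T || F
F | T | T | T | F || F
F | T | T | T | T || F
T | F | F | F | F || F
T | F | F | F | T || F
T | F | F | T | F || F
T | F | F | T | T || F
T | F | T | F | F || F
T | F | T | F | T || F
T | F | T | T | F || F
T | F | T | T | T || F
T | T | F | F | F || F
T | T | F | F | T || F
T | T | F | T | F || F
T | T | F | T | T || F
T | T | T | F | F || F
T | T | T | F | T || F
T | T | T | T | F || F
T | T | T | T | T || F
Every row is F, so the formula is a contradiction.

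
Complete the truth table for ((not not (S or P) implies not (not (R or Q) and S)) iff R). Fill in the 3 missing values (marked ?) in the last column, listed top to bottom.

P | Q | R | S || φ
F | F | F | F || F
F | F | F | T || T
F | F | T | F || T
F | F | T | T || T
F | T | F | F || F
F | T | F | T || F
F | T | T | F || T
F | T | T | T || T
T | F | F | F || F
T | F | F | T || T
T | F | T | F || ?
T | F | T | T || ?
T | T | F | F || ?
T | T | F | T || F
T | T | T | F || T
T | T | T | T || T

Row P=T, Q=F, R=T, S=F: (not not (S or P) implies not (not (R or Q) and S)) = T, so the formula = T.
Row P=T, Q=F, R=T, S=T: (not not (S or P) implies not (not (R or Q) and S)) = T, so the formula = T.
Row P=T, Q=T, R=F, S=F: (not not (S or P) implies not (not (R or Q) and S)) = T, so the formula = F.

T, T, F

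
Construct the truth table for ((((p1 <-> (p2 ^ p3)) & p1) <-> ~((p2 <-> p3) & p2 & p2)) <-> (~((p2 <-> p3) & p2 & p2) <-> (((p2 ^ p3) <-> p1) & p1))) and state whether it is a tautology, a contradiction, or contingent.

tautology

p1 | p2 | p3 | φ
-- | -- | -- | -
T  | T  | T  | T
T  | T  | F  | T
T  | F  | T  | T
T  | F  | F  | T
F  | T  | T  | T
F  | T  | F  | T
F  | F  | T  | T
F  | F  | F  | T
Every row is T, so the formula is a tautology.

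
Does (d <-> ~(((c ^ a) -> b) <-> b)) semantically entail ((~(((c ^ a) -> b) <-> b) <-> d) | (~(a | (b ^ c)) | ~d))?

yes

a | b | c | d || φ | ψ
0 | 0 | 0 | 0 || 0 | 1
0 | 0 | 0 | 1 || 1 | 1
0 | 0 | 1 | 0 || 1 | 1
0 | 0 | 1 | 1 || 0 | 0
0 | 1 | 0 | 0 || 1 | 1
0 | 1 | 0 | 1 || 0 | 0
0 | 1 | 1 | 0 || 1 | 1
0 | 1 | 1 | 1 || 0 | 1
1 | 0 | 0 | 0 || 1 | 1
1 | 0 | 0 | 1 || 0 | 0
1 | 0 | 1 | 0 || 0 | 1
1 | 0 | 1 | 1 || 1 | 1
1 | 1 | 0 | 0 || 1 | 1
1 | 1 | 0 | 1 || 0 | 0
1 | 1 | 1 | 0 || 1 | 1
1 | 1 | 1 | 1 || 0 | 0
In every row where φ is true, ψ is also true, so φ ⊨ ψ.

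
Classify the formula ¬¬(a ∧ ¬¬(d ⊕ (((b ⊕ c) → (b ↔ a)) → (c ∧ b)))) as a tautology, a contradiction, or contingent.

a  b  c  d  |  (b ⊕ c)  (b ↔ a)  ((b ⊕ c) → (b ↔ a))  (c ∧ b)  φ
F  F  F  F  |     F        T              T              F     F
F  F  F  T  |     F        T              T              F     F
F  F  T  F  |     T        T              T              F     F
F  F  T  T  |     T        T              T              F     F
F  T  F  F  |     T        F              F              F     F
F  T  F  T  |     T        F              F              F     F
F  T  T  F  |     F        F              T              T     F
F  T  T  T  |     F        F              T              T     F
T  F  F  F  |     F        F              T              F     F
T  F  F  T  |     F        F              T              F     T
T  F  T  F  |     T        F              F              F     T
T  F  T  T  |     T        F              F              F     F
T  T  F  F  |     T        T              T              F     F
T  T  F  T  |     T        T              T              F     T
T  T  T  F  |     F        T              T              T     T
T  T  T  T  |     F        T              T              T     F
4 of 16 rows are T, so the formula is contingent.

contingent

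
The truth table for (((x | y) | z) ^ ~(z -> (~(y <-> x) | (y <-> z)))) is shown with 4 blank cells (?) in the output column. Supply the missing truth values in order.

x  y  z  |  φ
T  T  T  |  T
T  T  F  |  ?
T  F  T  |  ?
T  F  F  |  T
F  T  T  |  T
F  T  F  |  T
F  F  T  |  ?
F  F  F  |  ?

T, T, F, F

Row x=T, y=T, z=F: ((x | y) | z) = T, ~(z -> (~(y <-> x) | (y <-> z))) = F, so the formula = T.
Row x=T, y=F, z=T: ((x | y) | z) = T, ~(z -> (~(y <-> x) | (y <-> z))) = F, so the formula = T.
Row x=F, y=F, z=T: ((x | y) | z) = T, ~(z -> (~(y <-> x) | (y <-> z))) = T, so the formula = F.
Row x=F, y=F, z=F: ((x | y) | z) = F, ~(z -> (~(y <-> x) | (y <-> z))) = F, so the formula = F.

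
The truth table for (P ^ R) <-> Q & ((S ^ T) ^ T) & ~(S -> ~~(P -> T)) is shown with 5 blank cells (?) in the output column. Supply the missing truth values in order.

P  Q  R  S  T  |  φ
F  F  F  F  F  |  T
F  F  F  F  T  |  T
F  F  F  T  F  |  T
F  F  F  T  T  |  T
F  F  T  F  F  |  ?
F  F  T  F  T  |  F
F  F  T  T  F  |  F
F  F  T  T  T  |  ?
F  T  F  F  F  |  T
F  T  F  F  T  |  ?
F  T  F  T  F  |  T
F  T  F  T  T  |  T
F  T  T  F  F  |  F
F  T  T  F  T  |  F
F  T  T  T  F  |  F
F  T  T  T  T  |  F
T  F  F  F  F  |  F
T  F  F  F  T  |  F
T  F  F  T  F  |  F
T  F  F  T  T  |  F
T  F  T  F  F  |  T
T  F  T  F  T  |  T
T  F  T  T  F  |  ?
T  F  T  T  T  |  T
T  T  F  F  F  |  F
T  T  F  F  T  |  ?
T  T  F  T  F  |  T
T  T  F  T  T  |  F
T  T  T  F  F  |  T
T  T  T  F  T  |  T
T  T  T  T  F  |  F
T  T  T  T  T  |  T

F, F, T, T, F

Row P=F, Q=F, R=T, S=F, T=F: (P ^ R) = T, (Q & ((S ^ T) ^ T) & ~(S -> ~~(P -> T))) = F, so the formula = F.
Row P=F, Q=F, R=T, S=T, T=T: (P ^ R) = T, (Q & ((S ^ T) ^ T) & ~(S -> ~~(P -> T))) = F, so the formula = F.
Row P=F, Q=T, R=F, S=F, T=T: (P ^ R) = F, (Q & ((S ^ T) ^ T) & ~(S -> ~~(P -> T))) = F, so the formula = T.
Row P=T, Q=F, R=T, S=T, T=F: (P ^ R) = F, (Q & ((S ^ T) ^ T) & ~(S -> ~~(P -> T))) = F, so the formula = T.
Row P=T, Q=T, R=F, S=F, T=T: (P ^ R) = T, (Q & ((S ^ T) ^ T) & ~(S -> ~~(P -> T))) = F, so the formula = F.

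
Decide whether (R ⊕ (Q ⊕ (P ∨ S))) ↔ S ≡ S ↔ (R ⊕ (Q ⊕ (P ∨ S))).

  P   |   Q   |   R   |   S   ||   φ   |   ψ  
 True |  True |  True |  True ||  True |  True
 True |  True |  True | False || False | False
 True |  True | False |  True || False | False
 True |  True | False | False ||  True |  True
 True | False |  True |  True || False | False
 True | False |  True | False ||  True |  True
 True | False | False |  True ||  True |  True
 True | False | False | False || False | False
False |  True |  True |  True ||  True |  True
False |  True |  True | False ||  True |  True
False |  True | False |  True || False | False
False |  True | False | False || False | False
False | False |  True |  True || False | False
False | False |  True | False || False | False
False | False | False |  True ||  True |  True
False | False | False | False ||  True |  True
The columns for φ and ψ agree on every row, so they are logically equivalent.

equivalent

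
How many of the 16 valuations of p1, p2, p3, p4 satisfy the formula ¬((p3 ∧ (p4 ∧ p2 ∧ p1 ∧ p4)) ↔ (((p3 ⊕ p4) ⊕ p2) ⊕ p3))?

9

  p1  |   p2  |   p3  |   p4  || (p4 ∧ p2 ∧ p1 ∧ p4) | (p3 ∧ (p4 ∧ p2 ∧ p1 ∧ p4)) | (p3 ⊕ p4) | ((p3 ⊕ p4) ⊕ p2) | (((p3 ⊕ p4) ⊕ p2) ⊕ p3) |   φ  
 True |  True |  True |  True ||         True        |            True            |   False   |       True       |          False          |  True
 True |  True |  True | False ||        False        |           False            |    True   |      False       |           True          |  True
 True |  True | False |  True ||         True        |           False            |    True   |      False       |          False          | False
 True |  True | False | False ||        False        |           False            |   False   |       True       |           True          |  True
 True | False |  True |  True ||        False        |           False            |   False   |      False       |           True          |  True
 True | False |  True | False ||        False        |           False            |    True   |       True       |          False          | False
 True | False | False |  True ||        False        |           False            |    True   |       True       |           True          |  True
 True | False | False | False ||        False        |           False            |   False   |      False       |          False          | False
False |  True |  True |  True ||        False        |           False            |   False   |       True       |          False          | False
False |  True |  True | False ||        False        |           False            |    True   |      False       |           True          |  True
False |  True | False |  True ||        False        |           False            |    True   |      False       |          False          | False
False |  True | False | False ||        False        |           False            |   False   |       True       |           True          |  True
False | False |  True |  True ||        False        |           False            |   False   |      False       |           True          |  True
False | False |  True | False ||        False        |           False            |    True   |       True       |          False          | False
False | False | False |  True ||        False        |           False            |    True   |       True       |           True          |  True
False | False | False | False ||        False        |           False            |   False   |      False       |          False          | False
The formula is true on 9 of the 16 rows.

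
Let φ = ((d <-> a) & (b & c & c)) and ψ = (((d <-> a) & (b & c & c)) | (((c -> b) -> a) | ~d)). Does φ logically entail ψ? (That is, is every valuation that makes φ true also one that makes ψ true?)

a | b | c | d || φ | ψ
1 | 1 | 1 | 1 || 1 | 1
1 | 1 | 1 | 0 || 0 | 1
1 | 1 | 0 | 1 || 0 | 1
1 | 1 | 0 | 0 || 0 | 1
1 | 0 | 1 | 1 || 0 | 1
1 | 0 | 1 | 0 || 0 | 1
1 | 0 | 0 | 1 || 0 | 1
1 | 0 | 0 | 0 || 0 | 1
0 | 1 | 1 | 1 || 0 | 0
0 | 1 | 1 | 0 || 1 | 1
0 | 1 | 0 | 1 || 0 | 0
0 | 1 | 0 | 0 || 0 | 1
0 | 0 | 1 | 1 || 0 | 1
0 | 0 | 1 | 0 || 0 | 1
0 | 0 | 0 | 1 || 0 | 0
0 | 0 | 0 | 0 || 0 | 1
In every row where φ is true, ψ is also true, so φ ⊨ ψ.

yes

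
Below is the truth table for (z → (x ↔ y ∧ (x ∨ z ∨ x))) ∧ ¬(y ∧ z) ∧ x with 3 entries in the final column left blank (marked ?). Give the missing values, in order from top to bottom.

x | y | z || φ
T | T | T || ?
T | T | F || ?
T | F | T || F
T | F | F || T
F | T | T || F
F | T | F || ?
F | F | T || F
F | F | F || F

Row x=T, y=T, z=T: (z → (x ↔ y ∧ (x ∨ z ∨ x))) = T, (¬(y ∧ z) ∧ x) = F, so the formula = F.
Row x=T, y=T, z=F: (z → (x ↔ y ∧ (x ∨ z ∨ x))) = T, (¬(y ∧ z) ∧ x) = T, so the formula = T.
Row x=F, y=T, z=F: (z → (x ↔ y ∧ (x ∨ z ∨ x))) = T, (¬(y ∧ z) ∧ x) = F, so the formula = F.

F, T, F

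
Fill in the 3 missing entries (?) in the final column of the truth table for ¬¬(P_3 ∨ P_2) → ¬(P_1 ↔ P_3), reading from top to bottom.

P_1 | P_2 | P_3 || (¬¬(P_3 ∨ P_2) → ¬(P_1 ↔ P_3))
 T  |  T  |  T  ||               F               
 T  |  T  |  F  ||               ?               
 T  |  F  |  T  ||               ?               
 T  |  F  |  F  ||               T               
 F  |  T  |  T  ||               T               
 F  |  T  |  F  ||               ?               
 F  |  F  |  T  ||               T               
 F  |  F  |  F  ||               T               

Row P_1=T, P_2=T, P_3=F: ¬¬(P_3 ∨ P_2) = T, ¬(P_1 ↔ P_3) = T, so (¬¬(P_3 ∨ P_2) → ¬(P_1 ↔ P_3)) = T.
Row P_1=T, P_2=F, P_3=T: ¬¬(P_3 ∨ P_2) = T, ¬(P_1 ↔ P_3) = F, so (¬¬(P_3 ∨ P_2) → ¬(P_1 ↔ P_3)) = F.
Row P_1=F, P_2=T, P_3=F: ¬¬(P_3 ∨ P_2) = T, ¬(P_1 ↔ P_3) = F, so (¬¬(P_3 ∨ P_2) → ¬(P_1 ↔ P_3)) = F.

T, F, F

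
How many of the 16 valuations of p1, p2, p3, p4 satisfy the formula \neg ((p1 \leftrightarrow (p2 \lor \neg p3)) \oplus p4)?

8

p1  p2  p3  p4  |  \neg p3  (p2 \lor \neg p3)  φ
T   T   T   T   |     F             T          T
T   T   T   F   |     F             T          F
T   T   F   T   |     T             T          T
T   T   F   F   |     T             T          F
T   F   T   T   |     F             F          F
T   F   T   F   |     F             F          T
T   F   F   T   |     T             T          T
T   F   F   F   |     T             T          F
F   T   T   T   |     F             T          F
F   T   T   F   |     F             T          T
F   T   F   T   |     T             T          F
F   T   F   F   |     T             T          T
F   F   T   T   |     F             F          T
F   F   T   F   |     F             F          F
F   F   F   T   |     T             T          F
F   F   F   F   |     T             T          T
The formula is true on 8 of the 16 rows.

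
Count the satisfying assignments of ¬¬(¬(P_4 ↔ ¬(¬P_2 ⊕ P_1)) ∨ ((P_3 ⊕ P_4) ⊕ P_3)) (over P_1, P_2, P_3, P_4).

12

P_1 | P_2 | P_3 | P_4 | φ
--- | --- | --- | --- | -
 F  |  F  |  F  |  F  | F
 F  |  F  |  F  |  T  | T
 F  |  F  |  T  |  F  | F
 F  |  F  |  T  |  T  | T
 F  |  T  |  F  |  F  | T
 F  |  T  |  F  |  T  | T
 F  |  T  |  T  |  F  | T
 F  |  T  |  T  |  T  | T
 T  |  F  |  F  |  F  | T
 T  |  F  |  F  |  T  | T
 T  |  F  |  T  |  F  | T
 T  |  F  |  T  |  T  | T
 T  |  T  |  F  |  F  | F
 T  |  T  |  F  |  T  | T
 T  |  T  |  T  |  F  | F
 T  |  T  |  T  |  T  | T
The formula is true on 12 of the 16 rows.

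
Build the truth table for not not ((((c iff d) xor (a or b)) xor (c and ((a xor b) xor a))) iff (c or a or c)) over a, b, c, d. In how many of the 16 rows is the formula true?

a | b | c | d | (c iff d) | (a or b) | ((c iff d) xor (a or b)) | (a xor b) | ((a xor b) xor a) | (c and ((a xor b) xor a)) | (c or a or c) | φ
- | - | - | - | --------- | -------- | ------------------------ | --------- | ----------------- | ------------------------- | ------------- | -
1 | 1 | 1 | 1 |     1     |    1     |            0             |     0     |         1         |             1             |       1       | 1
1 | 1 | 1 | 0 |     0     |    1     |            1             |     0     |         1         |             1             |       1       | 0
1 | 1 | 0 | 1 |     0     |    1     |            1             |     0     |         1         |             0             |       1       | 1
1 | 1 | 0 | 0 |     1     |    1     |            0             |     0     |         1         |             0             |       1       | 0
1 | 0 | 1 | 1 |     1     |    1     |            0             |     1     |         0         |             0             |       1       | 0
1 | 0 | 1 | 0 |     0     |    1     |            1             |     1     |         0         |             0             |       1       | 1
1 | 0 | 0 | 1 |     0     |    1     |            1             |     1     |         0         |             0             |       1       | 1
1 | 0 | 0 | 0 |     1     |    1     |            0             |     1     |         0         |             0             |       1       | 0
0 | 1 | 1 | 1 |     1     |    1     |            0             |     1     |         1         |             1             |       1       | 1
0 | 1 | 1 | 0 |     0     |    1     |            1             |     1     |         1         |             1             |       1       | 0
0 | 1 | 0 | 1 |     0     |    1     |            1             |     1     |         1         |             0             |       0       | 0
0 | 1 | 0 | 0 |     1     |    1     |            0             |     1     |         1         |             0             |       0       | 1
0 | 0 | 1 | 1 |     1     |    0     |            1             |     0     |         0         |             0             |       1       | 1
0 | 0 | 1 | 0 |     0     |    0     |            0             |     0     |         0         |             0             |       1       | 0
0 | 0 | 0 | 1 |     0     |    0     |            0             |     0     |         0         |             0             |       0       | 1
0 | 0 | 0 | 0 |     1     |    0     |            1             |     0     |         0         |             0             |       0       | 0
The formula is true on 8 of the 16 rows.

8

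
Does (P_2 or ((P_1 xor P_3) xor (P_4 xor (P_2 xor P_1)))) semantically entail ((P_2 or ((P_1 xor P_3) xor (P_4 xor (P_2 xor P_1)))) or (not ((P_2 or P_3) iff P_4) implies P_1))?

yes

P_1  P_2  P_3  P_4  |  φ  ψ
 T    T    T    T   |  T  T
 T    T    T    F   |  T  T
 T    T    F    T   |  T  T
 T    T    F    F   |  T  T
 T    F    T    T   |  F  T
 T    F    T    F   |  T  T
 T    F    F    T   |  T  T
 T    F    F    F   |  F  T
 F    T    T    T   |  T  T
 F    T    T    F   |  T  T
 F    T    F    T   |  T  T
 F    T    F    F   |  T  T
 F    F    T    T   |  F  T
 F    F    T    F   |  T  T
 F    F    F    T   |  T  T
 F    F    F    F   |  F  T
In every row where φ is true, ψ is also true, so φ ⊨ ψ.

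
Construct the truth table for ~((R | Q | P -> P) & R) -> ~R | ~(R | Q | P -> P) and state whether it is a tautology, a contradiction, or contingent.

tautology

P | Q | R | φ
- | - | - | -
1 | 1 | 1 | 1
1 | 1 | 0 | 1
1 | 0 | 1 | 1
1 | 0 | 0 | 1
0 | 1 | 1 | 1
0 | 1 | 0 | 1
0 | 0 | 1 | 1
0 | 0 | 0 | 1
Every row is 1, so the formula is a tautology.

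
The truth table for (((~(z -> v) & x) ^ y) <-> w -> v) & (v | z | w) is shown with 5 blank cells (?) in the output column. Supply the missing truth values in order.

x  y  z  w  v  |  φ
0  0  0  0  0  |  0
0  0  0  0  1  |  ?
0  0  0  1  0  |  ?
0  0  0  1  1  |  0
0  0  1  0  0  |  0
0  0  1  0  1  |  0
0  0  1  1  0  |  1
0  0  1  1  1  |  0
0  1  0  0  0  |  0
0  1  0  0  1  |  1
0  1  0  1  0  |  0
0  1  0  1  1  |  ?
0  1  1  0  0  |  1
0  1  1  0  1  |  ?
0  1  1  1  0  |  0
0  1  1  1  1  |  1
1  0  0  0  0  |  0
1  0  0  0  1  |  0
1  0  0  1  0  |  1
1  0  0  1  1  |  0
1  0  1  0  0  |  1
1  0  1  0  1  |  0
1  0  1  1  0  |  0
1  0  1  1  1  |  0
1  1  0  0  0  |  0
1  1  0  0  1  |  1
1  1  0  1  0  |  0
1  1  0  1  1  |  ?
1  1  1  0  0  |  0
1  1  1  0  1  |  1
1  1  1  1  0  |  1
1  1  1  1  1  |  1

Row x=0, y=0, z=0, w=0, v=1: (((~(z -> v) & x) ^ y) <-> w -> v) = 0, (v | z | w) = 1, so the formula = 0.
Row x=0, y=0, z=0, w=1, v=0: (((~(z -> v) & x) ^ y) <-> w -> v) = 1, (v | z | w) = 1, so the formula = 1.
Row x=0, y=1, z=0, w=1, v=1: (((~(z -> v) & x) ^ y) <-> w -> v) = 1, (v | z | w) = 1, so the formula = 1.
Row x=0, y=1, z=1, w=0, v=1: (((~(z -> v) & x) ^ y) <-> w -> v) = 1, (v | z | w) = 1, so the formula = 1.
Row x=1, y=1, z=0, w=1, v=1: (((~(z -> v) & x) ^ y) <-> w -> v) = 1, (v | z | w) = 1, so the formula = 1.

0, 1, 1, 1, 1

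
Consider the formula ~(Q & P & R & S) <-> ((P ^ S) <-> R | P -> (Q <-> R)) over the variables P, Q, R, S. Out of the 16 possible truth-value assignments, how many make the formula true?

P  Q  R  S  |  φ
F  F  F  F  |  F
F  F  F  T  |  T
F  F  T  F  |  T
F  F  T  T  |  F
F  T  F  F  |  F
F  T  F  T  |  T
F  T  T  F  |  F
F  T  T  T  |  T
T  F  F  F  |  T
T  F  F  T  |  F
T  F  T  F  |  F
T  F  T  T  |  T
T  T  F  F  |  F
T  T  F  T  |  T
T  T  T  F  |  T
T  T  T  T  |  T
The formula is true on 9 of the 16 rows.

9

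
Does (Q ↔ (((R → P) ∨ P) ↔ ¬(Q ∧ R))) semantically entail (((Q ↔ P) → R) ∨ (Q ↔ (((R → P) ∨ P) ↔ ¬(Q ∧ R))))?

P | Q | R | φ | ψ
- | - | - | - | -
T | T | T | F | T
T | T | F | T | T
T | F | T | F | T
T | F | F | F | T
F | T | T | T | T
F | T | F | T | T
F | F | T | T | T
F | F | F | F | F
In every row where φ is true, ψ is also true, so φ ⊨ ψ.

yes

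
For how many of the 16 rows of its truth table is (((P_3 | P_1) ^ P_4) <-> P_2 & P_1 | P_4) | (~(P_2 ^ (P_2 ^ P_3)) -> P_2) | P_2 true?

14

P_1  P_2  P_3  P_4     (P_3 | P_1)  ((P_3 | P_1) ^ P_4)  (P_2 & P_1)  ((P_2 & P_1) | P_4)  (P_2 ^ P_3)  (P_2 ^ (P_2 ^ P_3))  ~(P_2 ^ (P_2 ^ P_3))  φ
 1    1    1    1           1                0                1                1                0                1                    0            1
 1    1    1    0           1                1                1                1                0                1                    0            1
 1    1    0    1           1                0                1                1                1                0                    1            1
 1    1    0    0           1                1                1                1                1                0                    1            1
 1    0    1    1           1                0                0                1                1                1                    0            1
 1    0    1    0           1                1                0                0                1                1                    0            1
 1    0    0    1           1                0                0                1                0                0                    1            0
 1    0    0    0           1                1                0                0                0                0                    1            0
 0    1    1    1           1                0                0                1                0                1                    0            1
 0    1    1    0           1                1                0                0                0                1                    0            1
 0    1    0    1           0                1                0                1                1                0                    1            1
 0    1    0    0           0                0                0                0                1                0                    1            1
 0    0    1    1           1                0                0                1                1                1                    0            1
 0    0    1    0           1                1                0                0                1                1                    0            1
 0    0    0    1           0                1                0                1                0                0                    1            1
 0    0    0    0           0                0                0                0                0                0                    1            1
The formula is true on 14 of the 16 rows.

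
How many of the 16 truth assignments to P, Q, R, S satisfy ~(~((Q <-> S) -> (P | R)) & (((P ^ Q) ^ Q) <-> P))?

  P   |   Q   |   R   |   S   ||   φ  
 True |  True |  True |  True ||  True
 True |  True |  True | False ||  True
 True |  True | False |  True ||  True
 True |  True | False | False ||  True
 True | False |  True |  True ||  True
 True | False |  True | False ||  True
 True | False | False |  True ||  True
 True | False | False | False ||  True
False |  True |  True |  True ||  True
False |  True |  True | False ||  True
False |  True | False |  True || False
False |  True | False | False ||  True
False | False |  True |  True ||  True
False | False |  True | False ||  True
False | False | False |  True ||  True
False | False | False | False || False
The formula is true on 14 of the 16 rows.

14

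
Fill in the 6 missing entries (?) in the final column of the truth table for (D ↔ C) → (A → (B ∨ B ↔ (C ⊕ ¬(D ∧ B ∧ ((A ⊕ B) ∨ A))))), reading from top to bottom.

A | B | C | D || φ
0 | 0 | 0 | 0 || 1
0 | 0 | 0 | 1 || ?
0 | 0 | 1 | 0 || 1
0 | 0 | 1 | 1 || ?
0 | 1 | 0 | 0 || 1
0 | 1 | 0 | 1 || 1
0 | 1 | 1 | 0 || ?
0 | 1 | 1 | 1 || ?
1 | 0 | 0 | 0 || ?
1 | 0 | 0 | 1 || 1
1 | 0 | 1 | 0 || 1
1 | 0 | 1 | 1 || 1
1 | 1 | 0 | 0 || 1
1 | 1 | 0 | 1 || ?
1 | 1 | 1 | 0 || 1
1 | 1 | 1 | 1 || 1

Row A=0, B=0, C=0, D=1: (D ↔ C) = 0, (A → (B ∨ B ↔ (C ⊕ ¬(D ∧ B ∧ ((A ⊕ B) ∨ A))))) = 1, so the formula = 1.
Row A=0, B=0, C=1, D=1: (D ↔ C) = 1, (A → (B ∨ B ↔ (C ⊕ ¬(D ∧ B ∧ ((A ⊕ B) ∨ A))))) = 1, so the formula = 1.
Row A=0, B=1, C=1, D=0: (D ↔ C) = 0, (A → (B ∨ B ↔ (C ⊕ ¬(D ∧ B ∧ ((A ⊕ B) ∨ A))))) = 1, so the formula = 1.
Row A=0, B=1, C=1, D=1: (D ↔ C) = 1, (A → (B ∨ B ↔ (C ⊕ ¬(D ∧ B ∧ ((A ⊕ B) ∨ A))))) = 1, so the formula = 1.
Row A=1, B=0, C=0, D=0: (D ↔ C) = 1, (A → (B ∨ B ↔ (C ⊕ ¬(D ∧ B ∧ ((A ⊕ B) ∨ A))))) = 0, so the formula = 0.
Row A=1, B=1, C=0, D=1: (D ↔ C) = 0, (A → (B ∨ B ↔ (C ⊕ ¬(D ∧ B ∧ ((A ⊕ B) ∨ A))))) = 0, so the formula = 1.

1, 1, 1, 1, 0, 1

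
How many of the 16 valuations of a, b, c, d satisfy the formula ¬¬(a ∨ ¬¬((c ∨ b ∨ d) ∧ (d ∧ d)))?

  a   |   b   |   c   |   d   || (c ∨ b ∨ d) | (d ∧ d) | ((c ∨ b ∨ d) ∧ (d ∧ d)) | ¬((c ∨ b ∨ d) ∧ (d ∧ d)) | ¬¬((c ∨ b ∨ d) ∧ (d ∧ d)) |   φ  
 True |  True |  True |  True ||     True    |   True  |           True          |          False           |            True           |  True
 True |  True |  True | False ||     True    |  False  |          False          |           True           |           False           |  True
 True |  True | False |  True ||     True    |   True  |           True          |          False           |            True           |  True
 True |  True | False | False ||     True    |  False  |          False          |           True           |           False           |  True
 True | False |  True |  True ||     True    |   True  |           True          |          False           |            True           |  True
 True | False |  True | False ||     True    |  False  |          False          |           True           |           False           |  True
 True | False | False |  True ||     True    |   True  |           True          |          False           |            True           |  True
 True | False | False | False ||    False    |  False  |          False          |           True           |           False           |  True
False |  True |  True |  True ||     True    |   True  |           True          |          False           |            True           |  True
False |  True |  True | False ||     True    |  False  |          False          |           True           |           False           | False
False |  True | False |  True ||     True    |   True  |           True          |          False           |            True           |  True
False |  True | False | False ||     True    |  False  |          False          |           True           |           False           | False
False | False |  True |  True ||     True    |   True  |           True          |          False           |            True           |  True
False | False |  True | False ||     True    |  False  |          False          |           True           |           False           | False
False | False | False |  True ||     True    |   True  |           True          |          False           |            True           |  True
False | False | False | False ||    False    |  False  |          False          |           True           |           False           | False
The formula is true on 12 of the 16 rows.

12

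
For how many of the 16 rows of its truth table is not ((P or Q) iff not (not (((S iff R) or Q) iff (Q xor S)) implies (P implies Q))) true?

P  Q  R  S  |  φ
T  T  T  T  |  T
T  T  T  F  |  T
T  T  F  T  |  T
T  T  F  F  |  T
T  F  T  T  |  T
T  F  T  F  |  T
T  F  F  T  |  F
T  F  F  F  |  F
F  T  T  T  |  T
F  T  T  F  |  T
F  T  F  T  |  T
F  T  F  F  |  T
F  F  T  T  |  F
F  F  T  F  |  F
F  F  F  T  |  F
F  F  F  F  |  F
The formula is true on 10 of the 16 rows.

10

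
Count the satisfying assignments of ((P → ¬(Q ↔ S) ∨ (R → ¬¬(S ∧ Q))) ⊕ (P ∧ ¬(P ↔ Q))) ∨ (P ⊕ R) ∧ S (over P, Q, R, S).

14

P  Q  R  S  |  (Q ↔ S)  ¬(Q ↔ S)  (S ∧ Q)  ¬(S ∧ Q)  ¬¬(S ∧ Q)  (R → ¬¬(S ∧ Q))  (¬(Q ↔ S) ∨ (R → ¬¬(S ∧ Q)))  (P ↔ Q)  ¬(P ↔ Q)  (P ∧ ¬(P ↔ Q))  (P ⊕ R)  ((P ⊕ R) ∧ S)  φ
T  T  T  T  |     T        F         T        F          T             T                      T                   T        F            F            F           F        T
T  T  T  F  |     F        T         F        T          F             F                      T                   T        F            F            F           F        T
T  T  F  T  |     T        F         T        F          T             T                      T                   T        F            F            T           T        T
T  T  F  F  |     F        T         F        T          F             T                      T                   T        F            F            T           F        T
T  F  T  T  |     F        T         F        T          F             F                      T                   F        T            T            F           F        F
T  F  T  F  |     T        F         F        T          F             F                      F                   F        T            T            F           F        T
T  F  F  T  |     F        T         F        T          F             T                      T                   F        T            T            T           T        T
T  F  F  F  |     T        F         F        T          F             T                      T                   F        T            T            T           F        F
F  T  T  T  |     T        F         T        F          T             T                      T                   F        T            F            T           T        T
F  T  T  F  |     F        T         F        T          F             F                      T                   F        T            F            T           F        T
F  T  F  T  |     T        F         T        F          T             T                      T                   F        T            F            F           F        T
F  T  F  F  |     F        T         F        T          F             T                      T                   F        T            F            F           F        T
F  F  T  T  |     F        T         F        T          F             F                      T                   T        F            F            T           T        T
F  F  T  F  |     T        F         F        T          F             F                      F                   T        F            F            T           F        T
F  F  F  T  |     F        T         F        T          F             T                      T                   T        F            F            F           F        T
F  F  F  F  |     T        F         F        T          F             T                      T                   T        F            F            F           F        T
The formula is true on 14 of the 16 rows.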